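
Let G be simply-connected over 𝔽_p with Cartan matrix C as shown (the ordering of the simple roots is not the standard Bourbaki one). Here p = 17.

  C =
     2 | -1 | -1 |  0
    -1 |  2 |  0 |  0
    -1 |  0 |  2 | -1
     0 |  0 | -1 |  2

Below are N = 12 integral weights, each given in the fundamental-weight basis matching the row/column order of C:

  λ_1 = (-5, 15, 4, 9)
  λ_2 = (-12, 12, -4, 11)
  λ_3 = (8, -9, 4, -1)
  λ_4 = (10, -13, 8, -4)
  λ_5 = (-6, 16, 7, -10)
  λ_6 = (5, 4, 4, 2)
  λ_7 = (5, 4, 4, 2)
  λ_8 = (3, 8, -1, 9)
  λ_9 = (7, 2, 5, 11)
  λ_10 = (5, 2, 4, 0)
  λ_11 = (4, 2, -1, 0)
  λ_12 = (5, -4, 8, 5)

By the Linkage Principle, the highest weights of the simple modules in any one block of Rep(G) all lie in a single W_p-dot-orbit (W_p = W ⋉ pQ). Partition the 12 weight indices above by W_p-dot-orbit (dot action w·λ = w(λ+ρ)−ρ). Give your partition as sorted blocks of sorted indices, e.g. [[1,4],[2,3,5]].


Dynkin diagram of C (from the 6 off-diagonal −1 entries): A_4.

Ā_17 reps of the 12 weights (A_4, coords as presented):

  [1] (4, 2, 1, 0)
  [2] (2, 1, 9, 2)
  [3] (1, 8, 5, 0)
  [4] (1, 8, 5, 0)
  [5] (1, 8, 5, 0)
  [6] (6, 3, 5, 1)
  [7] (6, 3, 5, 1)
  [8] (4, 3, 0, 4)
  [9] (1, 8, 5, 0)
  [10] (6, 3, 5, 1)
  [11] (5, 3, 0, 1)
  [12] (2, 1, 9, 2)

Linkage partition of the 12 weights (6 classes, p=17):

[[1], [2, 12], [3, 4, 5, 9], [6, 7, 10], [8], [11]]


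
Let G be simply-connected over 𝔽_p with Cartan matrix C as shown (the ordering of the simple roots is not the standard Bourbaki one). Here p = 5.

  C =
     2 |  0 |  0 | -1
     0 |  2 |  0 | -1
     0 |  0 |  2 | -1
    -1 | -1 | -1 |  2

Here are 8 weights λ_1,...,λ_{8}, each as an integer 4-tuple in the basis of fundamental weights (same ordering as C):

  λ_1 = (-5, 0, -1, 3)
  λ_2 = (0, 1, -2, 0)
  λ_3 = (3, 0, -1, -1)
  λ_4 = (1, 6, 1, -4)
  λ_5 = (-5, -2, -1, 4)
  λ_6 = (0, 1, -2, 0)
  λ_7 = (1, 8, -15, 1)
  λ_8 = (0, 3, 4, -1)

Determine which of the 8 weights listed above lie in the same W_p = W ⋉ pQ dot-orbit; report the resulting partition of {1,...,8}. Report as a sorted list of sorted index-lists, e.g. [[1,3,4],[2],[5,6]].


D_4 Cartan matrix, 4 simple roots permuted; ρ=(1,1,1,1).

Ā_5 reps of the 8 weights (D_4, coords as presented):

  λ_1 → (4, 1, 0, 0)
  λ_2 → (1, 2, 1, 0)
  λ_3 → (4, 1, 0, 0)
  λ_4 → (1, 2, 1, 0)
  λ_5 → (4, 1, 0, 0)
  λ_6 → (1, 2, 1, 0)
  λ_7 → (1, 2, 1, 0)
  λ_8 → (4, 1, 0, 0)

These 8 weights hit 2 W_5-dot-orbits; sizes (4, 4):

[[1, 3, 5, 8], [2, 4, 6, 7]]


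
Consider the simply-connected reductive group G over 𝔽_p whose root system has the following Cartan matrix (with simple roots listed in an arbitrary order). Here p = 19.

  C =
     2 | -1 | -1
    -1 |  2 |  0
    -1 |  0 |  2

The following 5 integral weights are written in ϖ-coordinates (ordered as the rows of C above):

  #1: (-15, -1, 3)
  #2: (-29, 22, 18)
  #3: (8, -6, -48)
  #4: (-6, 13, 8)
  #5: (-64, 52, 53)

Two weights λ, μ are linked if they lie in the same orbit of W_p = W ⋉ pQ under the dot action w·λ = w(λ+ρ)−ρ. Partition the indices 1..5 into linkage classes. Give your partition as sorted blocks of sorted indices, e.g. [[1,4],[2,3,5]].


Cartan matrix: type A_3 (|W|=24); un-permuting the 3 rows.

Each λ_j+ρ reduced to Ā_19; 3-tuples below use C's row order:

  λ_1+ρ ↦ (10, 4, 0) · λ_2+ρ ↦ (10, 4, 0) · λ_3+ρ ↦ (10, 4, 0) · λ_4+ρ ↦ (5, 9, 4) · λ_5+ρ ↦ (6, 4, 3)

Partition of {1..5} into 3 W_19-dot-orbits:

[[1, 2, 3], [4], [5]]


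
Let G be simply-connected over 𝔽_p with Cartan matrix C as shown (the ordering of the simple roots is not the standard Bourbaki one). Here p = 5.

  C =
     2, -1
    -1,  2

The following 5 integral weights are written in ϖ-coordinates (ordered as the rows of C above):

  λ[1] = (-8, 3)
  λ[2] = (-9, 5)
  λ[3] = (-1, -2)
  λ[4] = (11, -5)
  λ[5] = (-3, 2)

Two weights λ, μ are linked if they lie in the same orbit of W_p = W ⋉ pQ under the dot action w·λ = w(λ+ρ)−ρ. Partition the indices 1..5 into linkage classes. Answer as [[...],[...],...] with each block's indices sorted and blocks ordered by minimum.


Type A_2, rank 2, |W|=6; reorder rows/cols to standard.

W_5-reps of the 5 weights in Ā_5 (same 2-coord order as C):

  λ_1+ρ ↦ (2, 1);  λ_2+ρ ↦ (2, 1);  λ_3+ρ ↦ (1, 0);  λ_4+ρ ↦ (2, 1);  λ_5+ρ ↦ (2, 1)

Partition of {1..5} into 2 W_5-dot-orbits:

[[1, 2, 4, 5], [3]]


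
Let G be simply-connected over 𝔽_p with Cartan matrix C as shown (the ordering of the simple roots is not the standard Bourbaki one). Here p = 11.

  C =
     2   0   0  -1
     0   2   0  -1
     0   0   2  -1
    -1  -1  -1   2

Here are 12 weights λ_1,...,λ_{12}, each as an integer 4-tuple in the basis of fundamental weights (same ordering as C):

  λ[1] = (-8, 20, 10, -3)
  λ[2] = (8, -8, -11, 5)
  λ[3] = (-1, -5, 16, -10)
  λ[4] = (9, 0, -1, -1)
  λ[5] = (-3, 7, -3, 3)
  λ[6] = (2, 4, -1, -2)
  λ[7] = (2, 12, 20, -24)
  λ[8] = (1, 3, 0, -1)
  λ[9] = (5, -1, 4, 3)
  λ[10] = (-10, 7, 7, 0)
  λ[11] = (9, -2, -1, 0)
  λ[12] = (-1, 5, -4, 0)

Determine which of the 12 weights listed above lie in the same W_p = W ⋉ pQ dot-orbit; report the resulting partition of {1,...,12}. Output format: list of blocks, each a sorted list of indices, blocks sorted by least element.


Root system D_4: the 4×4 matrix C matches after relabeling.

W_11-reps of the 12 weights in Ā_11 (same 4-coord order as C):

  λ_1+ρ ↦ (1, 7, 1, 1)
  λ_2+ρ ↦ (2, 4, 1, 0)
  λ_3+ρ ↦ (2, 2, 3, 0)
  λ_4+ρ ↦ (10, 1, 0, 0)
  λ_5+ρ ↦ (1, 7, 1, 1)
  λ_6+ρ ↦ (2, 4, 1, 0)
  λ_7+ρ ↦ (1, 7, 1, 1)
  λ_8+ρ ↦ (2, 4, 1, 0)
  λ_9+ρ ↦ (2, 4, 1, 0)
  λ_10+ρ ↦ (1, 0, 0, 2)
  λ_11+ρ ↦ (10, 1, 0, 0)
  λ_12+ρ ↦ (2, 4, 1, 0)

These 12 weights hit 5 W_11-dot-orbits; sizes (3, 5, 1, 2, 1):

[[1, 5, 7], [2, 6, 8, 9, 12], [3], [4, 11], [10]]


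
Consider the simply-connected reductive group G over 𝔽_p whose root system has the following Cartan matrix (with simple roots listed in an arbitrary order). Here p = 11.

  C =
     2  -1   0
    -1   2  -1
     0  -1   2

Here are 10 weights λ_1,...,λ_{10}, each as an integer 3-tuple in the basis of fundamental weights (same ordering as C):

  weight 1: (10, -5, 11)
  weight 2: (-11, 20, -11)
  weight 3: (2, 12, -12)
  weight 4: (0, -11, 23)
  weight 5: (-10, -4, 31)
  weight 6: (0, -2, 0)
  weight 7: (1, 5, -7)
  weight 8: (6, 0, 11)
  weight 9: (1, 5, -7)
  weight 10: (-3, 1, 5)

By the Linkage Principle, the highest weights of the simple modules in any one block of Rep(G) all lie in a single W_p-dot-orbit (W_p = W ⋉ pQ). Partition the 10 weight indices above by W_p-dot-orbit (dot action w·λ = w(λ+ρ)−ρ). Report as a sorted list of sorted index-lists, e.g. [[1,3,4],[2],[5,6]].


C ↔ A_3 under row/col permutation; |W(A_3)| = 24.

W_11-reps of the 10 weights in Ā_11 (same 3-coord order as C):

    λ_1+ρ ↦ (1, 3, 0)
    λ_2+ρ ↦ (0, 1, 0)
    λ_3+ρ ↦ (2, 0, 6)
    λ_4+ρ ↦ (1, 1, 2)
    λ_5+ρ ↦ (1, 1, 2)
    λ_6+ρ ↦ (0, 1, 0)
    λ_7+ρ ↦ (2, 0, 6)
    λ_8+ρ ↦ (1, 1, 2)
    λ_9+ρ ↦ (2, 0, 6)
    λ_10+ρ ↦ (2, 0, 6)

Grouping the 10 weights by Ā_11-representative: 4 linkage classes.

[[1], [2, 6], [3, 7, 9, 10], [4, 5, 8]]


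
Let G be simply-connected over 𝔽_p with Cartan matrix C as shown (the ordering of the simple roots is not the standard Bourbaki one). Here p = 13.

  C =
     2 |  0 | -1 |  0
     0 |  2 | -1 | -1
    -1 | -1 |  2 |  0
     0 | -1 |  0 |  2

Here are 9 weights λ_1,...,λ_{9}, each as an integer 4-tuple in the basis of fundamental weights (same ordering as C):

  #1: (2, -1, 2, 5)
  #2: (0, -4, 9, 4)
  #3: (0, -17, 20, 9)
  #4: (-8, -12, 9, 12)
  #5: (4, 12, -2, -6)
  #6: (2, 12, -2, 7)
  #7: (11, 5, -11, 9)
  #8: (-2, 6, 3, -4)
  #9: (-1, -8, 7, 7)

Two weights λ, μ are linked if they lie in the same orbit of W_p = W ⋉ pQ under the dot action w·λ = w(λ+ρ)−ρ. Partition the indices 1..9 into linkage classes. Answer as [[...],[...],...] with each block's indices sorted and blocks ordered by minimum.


A_4 Cartan matrix, 4 simple roots permuted; ρ=(1,1,1,1).

Folding the 9 weights λ_j+ρ into Ā_13 (reps in the given 4-coord order):

  1: (3, 0, 3, 6);  2: (1, 3, 7, 2);  3: (3, 4, 3, 1);  4: (1, 3, 7, 2);  5: (0, 7, 1, 1);  6: (1, 3, 7, 2);  7: (3, 4, 3, 1);  8: (1, 4, 3, 3);  9: (0, 7, 1, 1)

The 9 indices split into 5 linkage classes (same alcove rep ⇔ same W_13-dot-orbit):

[[1], [2, 4, 6], [3, 7], [5, 9], [8]]


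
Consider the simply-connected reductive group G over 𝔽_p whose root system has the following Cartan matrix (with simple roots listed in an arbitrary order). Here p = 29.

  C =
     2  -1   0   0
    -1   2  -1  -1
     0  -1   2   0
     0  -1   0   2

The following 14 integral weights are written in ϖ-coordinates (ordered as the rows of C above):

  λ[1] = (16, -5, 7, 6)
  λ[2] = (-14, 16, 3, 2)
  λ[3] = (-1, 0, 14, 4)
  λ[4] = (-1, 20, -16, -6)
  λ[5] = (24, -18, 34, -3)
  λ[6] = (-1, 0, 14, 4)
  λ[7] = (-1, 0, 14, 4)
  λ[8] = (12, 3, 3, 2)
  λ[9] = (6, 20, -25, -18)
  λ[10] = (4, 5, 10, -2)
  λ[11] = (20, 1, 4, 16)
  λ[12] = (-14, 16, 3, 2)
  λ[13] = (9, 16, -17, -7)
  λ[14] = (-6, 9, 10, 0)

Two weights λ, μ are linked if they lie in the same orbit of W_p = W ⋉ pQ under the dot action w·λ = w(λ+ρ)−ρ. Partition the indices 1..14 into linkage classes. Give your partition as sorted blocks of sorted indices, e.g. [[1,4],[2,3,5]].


Cartan matrix: type D_4 (|W|=192); un-permuting the 4 rows.

Each λ_j+ρ reduced to Ā_29; 4-tuples below use C's row order:

  λ_1 → (13, 4, 4, 3);  λ_2 → (13, 4, 4, 3);  λ_3 → (0, 1, 15, 5);  λ_4 → (0, 1, 15, 5);  λ_5 → (6, 6, 4, 5);  λ_6 → (0, 1, 15, 5);  λ_7 → (0, 1, 15, 5);  λ_8 → (13, 4, 4, 3);  λ_9 → (13, 4, 4, 3);  λ_10 → (5, 5, 11, 1);  λ_11 → (5, 5, 11, 1);  λ_12 → (13, 4, 4, 3);  λ_13 → (5, 5, 11, 1);  λ_14 → (5, 5, 11, 1)

Grouping the 14 weights by Ā_29-representative: 4 linkage classes.

[[1, 2, 8, 9, 12], [3, 4, 6, 7], [5], [10, 11, 13, 14]]


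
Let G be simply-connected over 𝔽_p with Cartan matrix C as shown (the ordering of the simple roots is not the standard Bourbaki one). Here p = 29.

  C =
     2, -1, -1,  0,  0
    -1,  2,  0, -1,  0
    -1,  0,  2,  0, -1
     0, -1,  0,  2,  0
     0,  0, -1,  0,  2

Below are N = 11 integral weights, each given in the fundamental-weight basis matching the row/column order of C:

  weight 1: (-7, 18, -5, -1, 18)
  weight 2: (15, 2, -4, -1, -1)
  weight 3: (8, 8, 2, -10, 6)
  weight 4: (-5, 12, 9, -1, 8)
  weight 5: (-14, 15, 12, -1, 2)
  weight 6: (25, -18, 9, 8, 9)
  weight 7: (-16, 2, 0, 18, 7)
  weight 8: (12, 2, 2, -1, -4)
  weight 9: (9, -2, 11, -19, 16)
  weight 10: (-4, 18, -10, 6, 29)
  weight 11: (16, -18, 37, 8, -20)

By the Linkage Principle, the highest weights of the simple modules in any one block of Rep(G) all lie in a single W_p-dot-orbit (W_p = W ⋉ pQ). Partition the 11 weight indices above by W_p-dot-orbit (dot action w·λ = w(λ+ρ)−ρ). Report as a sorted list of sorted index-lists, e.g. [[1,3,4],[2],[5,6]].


Dynkin diagram of C (from the 8 off-diagonal −1 entries): A_5.

Ā_29 reps of the 11 weights (A_5, coords as presented):

  1: (4, 9, 6, 0, 9)
  2: (13, 3, 0, 0, 3)
  3: (9, 0, 3, 9, 7)
  4: (4, 9, 6, 0, 9)
  5: (13, 3, 0, 0, 3)
  6: (9, 0, 3, 9, 7)
  7: (8, 1, 3, 7, 3)
  8: (13, 3, 0, 0, 3)
  9: (9, 0, 3, 9, 7)
  10: (8, 1, 3, 7, 3)
  11: (9, 0, 3, 9, 7)

4 distinct reps among the 11 weights ⇒ 4 W_29-linkage classes:

[[1, 4], [2, 5, 8], [3, 6, 9, 11], [7, 10]]


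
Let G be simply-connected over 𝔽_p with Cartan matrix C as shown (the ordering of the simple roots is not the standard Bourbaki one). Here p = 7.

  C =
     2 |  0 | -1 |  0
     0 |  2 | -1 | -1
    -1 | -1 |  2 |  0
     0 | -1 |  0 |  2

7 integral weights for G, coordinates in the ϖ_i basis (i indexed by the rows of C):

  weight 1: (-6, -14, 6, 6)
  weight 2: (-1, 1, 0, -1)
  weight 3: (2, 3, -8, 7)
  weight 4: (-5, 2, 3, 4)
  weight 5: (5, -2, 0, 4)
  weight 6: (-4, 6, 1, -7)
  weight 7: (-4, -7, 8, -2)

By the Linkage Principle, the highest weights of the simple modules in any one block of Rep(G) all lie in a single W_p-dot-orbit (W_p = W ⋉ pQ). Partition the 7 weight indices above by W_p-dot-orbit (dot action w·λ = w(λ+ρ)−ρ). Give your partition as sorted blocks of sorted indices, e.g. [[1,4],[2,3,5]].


Cartan matrix: type A_4 (|W|=120); un-permuting the 4 rows.

Alcove-folded reps (p=7, 7 weights, presented ϖ-order):

  λ_1 → (0, 0, 1, 4) · λ_2 → (0, 2, 1, 0) · λ_3 → (0, 2, 1, 0) · λ_4 → (0, 2, 1, 0) · λ_5 → (2, 1, 0, 0) · λ_6 → (0, 0, 1, 4) · λ_7 → (0, 0, 1, 4)

3 distinct reps among the 7 weights ⇒ 3 W_7-linkage classes:

[[1, 6, 7], [2, 3, 4], [5]]


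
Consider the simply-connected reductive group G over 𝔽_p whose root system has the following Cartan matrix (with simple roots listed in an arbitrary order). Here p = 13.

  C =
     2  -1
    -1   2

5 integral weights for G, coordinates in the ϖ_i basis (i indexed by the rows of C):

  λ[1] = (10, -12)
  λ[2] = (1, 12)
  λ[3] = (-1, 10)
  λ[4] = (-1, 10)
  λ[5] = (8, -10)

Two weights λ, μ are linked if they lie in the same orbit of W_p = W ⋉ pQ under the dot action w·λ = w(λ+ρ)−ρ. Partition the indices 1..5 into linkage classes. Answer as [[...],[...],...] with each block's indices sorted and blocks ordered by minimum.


C ↔ A_2 under row/col permutation; |W(A_2)| = 6.

W_13-reps of the 5 weights in Ā_13 (same 2-coord order as C):

  λ_1 → (0, 11)
  λ_2 → (0, 11)
  λ_3 → (0, 11)
  λ_4 → (0, 11)
  λ_5 → (0, 9)

The 5 indices split into 2 linkage classes (same alcove rep ⇔ same W_13-dot-orbit):

[[1, 2, 3, 4], [5]]


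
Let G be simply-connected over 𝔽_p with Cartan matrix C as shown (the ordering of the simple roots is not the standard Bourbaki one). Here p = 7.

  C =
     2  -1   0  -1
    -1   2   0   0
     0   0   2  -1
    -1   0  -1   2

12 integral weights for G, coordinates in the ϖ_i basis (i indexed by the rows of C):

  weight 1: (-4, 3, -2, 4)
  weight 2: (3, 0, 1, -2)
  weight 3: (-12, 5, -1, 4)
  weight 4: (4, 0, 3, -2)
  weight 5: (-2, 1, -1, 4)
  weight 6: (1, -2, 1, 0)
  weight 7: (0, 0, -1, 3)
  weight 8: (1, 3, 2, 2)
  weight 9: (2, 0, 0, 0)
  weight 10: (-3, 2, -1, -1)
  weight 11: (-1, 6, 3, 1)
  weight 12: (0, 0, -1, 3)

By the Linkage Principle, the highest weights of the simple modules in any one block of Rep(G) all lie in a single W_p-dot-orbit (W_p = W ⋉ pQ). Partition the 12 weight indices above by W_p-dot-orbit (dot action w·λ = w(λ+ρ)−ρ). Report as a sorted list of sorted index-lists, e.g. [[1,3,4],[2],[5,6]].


C ↔ A_4 under row/col permutation; |W(A_4)| = 120.

Folding the 12 weights λ_j+ρ into Ā_7 (reps in the given 4-coord order):

  λ_1+ρ ↦ (3, 1, 1, 1) · λ_2+ρ ↦ (3, 1, 1, 1) · λ_3+ρ ↦ (0, 1, 2, 0) · λ_4+ρ ↦ (3, 1, 1, 1) · λ_5+ρ ↦ (1, 1, 0, 4) · λ_6+ρ ↦ (1, 1, 2, 1) · λ_7+ρ ↦ (1, 1, 0, 4) · λ_8+ρ ↦ (1, 1, 2, 1) · λ_9+ρ ↦ (3, 1, 1, 1) · λ_10+ρ ↦ (0, 1, 2, 0) · λ_11+ρ ↦ (0, 1, 2, 0) · λ_12+ρ ↦ (1, 1, 0, 4)

The 12 indices split into 4 linkage classes (same alcove rep ⇔ same W_7-dot-orbit):

[[1, 2, 4, 9], [3, 10, 11], [5, 7, 12], [6, 8]]


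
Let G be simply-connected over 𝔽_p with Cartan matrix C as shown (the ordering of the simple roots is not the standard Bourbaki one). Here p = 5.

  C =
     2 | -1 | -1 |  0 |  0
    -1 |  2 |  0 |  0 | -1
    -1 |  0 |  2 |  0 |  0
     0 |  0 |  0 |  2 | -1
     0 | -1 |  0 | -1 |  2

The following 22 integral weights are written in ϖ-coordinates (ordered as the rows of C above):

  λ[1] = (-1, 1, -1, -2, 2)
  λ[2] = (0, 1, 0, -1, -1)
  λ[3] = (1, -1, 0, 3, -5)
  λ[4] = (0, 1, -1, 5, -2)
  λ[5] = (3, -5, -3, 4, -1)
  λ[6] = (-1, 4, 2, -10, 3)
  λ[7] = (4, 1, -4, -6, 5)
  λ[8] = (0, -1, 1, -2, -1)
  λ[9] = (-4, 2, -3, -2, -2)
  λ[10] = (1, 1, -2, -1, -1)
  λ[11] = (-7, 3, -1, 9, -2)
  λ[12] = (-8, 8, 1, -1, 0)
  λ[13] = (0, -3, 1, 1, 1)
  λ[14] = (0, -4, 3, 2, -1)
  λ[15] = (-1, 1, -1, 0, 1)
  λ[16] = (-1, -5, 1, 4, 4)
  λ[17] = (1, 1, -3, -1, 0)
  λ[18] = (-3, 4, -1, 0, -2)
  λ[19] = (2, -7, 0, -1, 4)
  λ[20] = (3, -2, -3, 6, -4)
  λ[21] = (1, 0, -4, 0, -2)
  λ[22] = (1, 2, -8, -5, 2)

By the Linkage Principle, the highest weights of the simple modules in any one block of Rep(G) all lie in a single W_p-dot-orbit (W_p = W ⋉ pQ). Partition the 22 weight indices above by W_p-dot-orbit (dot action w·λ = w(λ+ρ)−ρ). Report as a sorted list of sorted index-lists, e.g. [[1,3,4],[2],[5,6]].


Root system A_5: the 5×5 matrix C matches after relabeling.

W_5-reps of the 22 weights in Ā_5 (same 5-coord order as C):

  λ_1+ρ ↦ (0, 2, 0, 1, 2)
  λ_2+ρ ↦ (1, 2, 1, 0, 0)
  λ_3+ρ ↦ (1, 2, 1, 0, 0)
  λ_4+ρ ↦ (1, 1, 1, 2, 0)
  λ_5+ρ ↦ (0, 2, 0, 1, 2)
  λ_6+ρ ↦ (0, 2, 0, 1, 2)
  λ_7+ρ ↦ (0, 2, 2, 0, 1)
  λ_8+ρ ↦ (0, 1, 2, 0, 0)
  λ_9+ρ ↦ (1, 1, 1, 2, 0)
  λ_10+ρ ↦ (1, 2, 1, 0, 0)
  λ_11+ρ ↦ (1, 1, 1, 2, 0)
  λ_12+ρ ↦ (0, 2, 0, 1, 2)
  λ_13+ρ ↦ (1, 1, 1, 2, 0)
  λ_14+ρ ↦ (0, 2, 2, 0, 1)
  λ_15+ρ ↦ (0, 2, 0, 1, 2)
  λ_16+ρ ↦ (0, 1, 2, 0, 0)
  λ_17+ρ ↦ (0, 2, 2, 0, 1)
  λ_18+ρ ↦ (0, 2, 2, 0, 1)
  λ_19+ρ ↦ (1, 2, 1, 0, 0)
  λ_20+ρ ↦ (0, 1, 2, 1, 1)
  λ_21+ρ ↦ (0, 1, 2, 0, 0)
  λ_22+ρ ↦ (1, 1, 1, 2, 0)

Partition of {1..22} into 6 W_5-dot-orbits:

[[1, 5, 6, 12, 15], [2, 3, 10, 19], [4, 9, 11, 13, 22], [7, 14, 17, 18], [8, 16, 21], [20]]


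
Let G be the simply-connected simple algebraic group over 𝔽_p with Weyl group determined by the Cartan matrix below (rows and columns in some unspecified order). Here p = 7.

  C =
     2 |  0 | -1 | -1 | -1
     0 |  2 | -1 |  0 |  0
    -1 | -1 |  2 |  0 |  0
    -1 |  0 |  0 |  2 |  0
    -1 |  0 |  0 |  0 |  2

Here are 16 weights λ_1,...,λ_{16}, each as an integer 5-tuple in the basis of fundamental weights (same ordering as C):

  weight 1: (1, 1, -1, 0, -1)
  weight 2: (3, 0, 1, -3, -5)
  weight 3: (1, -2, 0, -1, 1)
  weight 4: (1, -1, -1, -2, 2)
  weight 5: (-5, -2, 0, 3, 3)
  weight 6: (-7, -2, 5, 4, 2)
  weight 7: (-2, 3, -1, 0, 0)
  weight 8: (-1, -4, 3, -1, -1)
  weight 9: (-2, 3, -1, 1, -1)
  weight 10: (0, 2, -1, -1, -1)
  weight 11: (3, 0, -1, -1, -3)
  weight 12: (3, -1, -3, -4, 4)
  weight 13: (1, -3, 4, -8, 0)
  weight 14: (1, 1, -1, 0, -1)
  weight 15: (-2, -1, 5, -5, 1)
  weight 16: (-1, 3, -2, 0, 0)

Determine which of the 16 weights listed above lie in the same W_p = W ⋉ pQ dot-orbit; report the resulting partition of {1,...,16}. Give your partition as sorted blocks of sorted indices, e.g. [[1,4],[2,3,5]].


Dynkin diagram of C (from the 8 off-diagonal −1 entries): D_5.

λ_j+ρ reflected into Ā_7 (⟨·,θ^∨⟩≤7); 5-tuples as given:

    λ_1+ρ ↦ (2, 2, 0, 1, 0)
    λ_2+ρ ↦ (2, 1, 0, 0, 2)
    λ_3+ρ ↦ (2, 1, 0, 0, 2)
    λ_4+ρ ↦ (1, 0, 0, 1, 3)
    λ_5+ρ ↦ (0, 3, 1, 0, 0)
    λ_6+ρ ↦ (1, 0, 0, 1, 3)
    λ_7+ρ ↦ (0, 3, 1, 0, 0)
    λ_8+ρ ↦ (0, 3, 1, 0, 0)
    λ_9+ρ ↦ (1, 3, 0, 0, 0)
    λ_10+ρ ↦ (1, 3, 0, 0, 0)
    λ_11+ρ ↦ (2, 1, 0, 0, 2)
    λ_12+ρ ↦ (1, 0, 0, 1, 3)
    λ_13+ρ ↦ (1, 0, 0, 1, 3)
    λ_14+ρ ↦ (2, 2, 0, 1, 0)
    λ_15+ρ ↦ (1, 0, 0, 1, 3)
    λ_16+ρ ↦ (1, 3, 0, 0, 0)

The 16 indices split into 5 linkage classes (same alcove rep ⇔ same W_7-dot-orbit):

[[1, 14], [2, 3, 11], [4, 6, 12, 13, 15], [5, 7, 8], [9, 10, 16]]


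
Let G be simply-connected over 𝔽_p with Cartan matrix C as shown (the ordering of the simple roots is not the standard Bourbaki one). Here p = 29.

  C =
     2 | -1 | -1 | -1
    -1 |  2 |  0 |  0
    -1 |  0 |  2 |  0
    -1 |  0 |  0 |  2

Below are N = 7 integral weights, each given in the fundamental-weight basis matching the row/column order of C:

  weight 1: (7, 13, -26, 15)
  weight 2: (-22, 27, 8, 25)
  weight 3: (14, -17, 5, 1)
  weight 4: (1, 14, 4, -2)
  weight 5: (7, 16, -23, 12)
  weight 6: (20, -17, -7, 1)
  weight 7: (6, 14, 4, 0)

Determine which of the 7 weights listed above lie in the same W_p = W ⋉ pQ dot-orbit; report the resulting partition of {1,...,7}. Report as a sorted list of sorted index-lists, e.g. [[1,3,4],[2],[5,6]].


Dynkin diagram of C (from the 6 off-diagonal −1 entries): D_4.

λ_j+ρ reflected into Ā_29 (⟨·,θ^∨⟩≤29); 4-tuples as given:

  λ_1 → (4, 3, 8, 1);  λ_2 → (4, 3, 8, 1);  λ_3 → (1, 15, 5, 1);  λ_4 → (1, 15, 5, 1);  λ_5 → (4, 3, 8, 1);  λ_6 → (1, 15, 5, 1);  λ_7 → (1, 15, 5, 1)

2 distinct reps among the 7 weights ⇒ 2 W_29-linkage classes:

[[1, 2, 5], [3, 4, 6, 7]]


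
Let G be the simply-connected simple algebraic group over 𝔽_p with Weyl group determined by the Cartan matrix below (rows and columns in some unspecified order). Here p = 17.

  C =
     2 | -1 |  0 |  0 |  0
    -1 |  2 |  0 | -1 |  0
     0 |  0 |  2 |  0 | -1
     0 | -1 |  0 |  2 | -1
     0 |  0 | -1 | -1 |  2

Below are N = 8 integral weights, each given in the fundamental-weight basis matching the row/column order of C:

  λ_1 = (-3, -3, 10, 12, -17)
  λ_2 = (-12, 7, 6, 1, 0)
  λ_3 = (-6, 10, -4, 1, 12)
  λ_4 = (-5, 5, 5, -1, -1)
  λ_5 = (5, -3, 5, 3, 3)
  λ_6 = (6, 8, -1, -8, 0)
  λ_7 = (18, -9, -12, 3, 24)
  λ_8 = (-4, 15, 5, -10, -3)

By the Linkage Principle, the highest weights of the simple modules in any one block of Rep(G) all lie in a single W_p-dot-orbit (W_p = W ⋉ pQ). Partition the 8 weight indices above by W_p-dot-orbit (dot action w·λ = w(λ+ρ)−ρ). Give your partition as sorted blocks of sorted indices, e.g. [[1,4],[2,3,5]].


Cartan matrix: type A_5 (|W|=720); un-permuting the 5 rows.

Alcove-folded reps (p=17, 8 weights, presented ϖ-order):

    λ_1+ρ ↦ (3, 2, 5, 2, 4)
    λ_2+ρ ↦ (7, 2, 6, 1, 0)
    λ_3+ρ ↦ (3, 2, 5, 2, 4)
    λ_4+ρ ↦ (4, 2, 6, 0, 0)
    λ_5+ρ ↦ (3, 2, 5, 2, 4)
    λ_6+ρ ↦ (7, 2, 6, 1, 0)
    λ_7+ρ ↦ (3, 2, 5, 2, 4)
    λ_8+ρ ↦ (3, 2, 5, 2, 4)

3 distinct reps among the 8 weights ⇒ 3 W_17-linkage classes:

[[1, 3, 5, 7, 8], [2, 6], [4]]


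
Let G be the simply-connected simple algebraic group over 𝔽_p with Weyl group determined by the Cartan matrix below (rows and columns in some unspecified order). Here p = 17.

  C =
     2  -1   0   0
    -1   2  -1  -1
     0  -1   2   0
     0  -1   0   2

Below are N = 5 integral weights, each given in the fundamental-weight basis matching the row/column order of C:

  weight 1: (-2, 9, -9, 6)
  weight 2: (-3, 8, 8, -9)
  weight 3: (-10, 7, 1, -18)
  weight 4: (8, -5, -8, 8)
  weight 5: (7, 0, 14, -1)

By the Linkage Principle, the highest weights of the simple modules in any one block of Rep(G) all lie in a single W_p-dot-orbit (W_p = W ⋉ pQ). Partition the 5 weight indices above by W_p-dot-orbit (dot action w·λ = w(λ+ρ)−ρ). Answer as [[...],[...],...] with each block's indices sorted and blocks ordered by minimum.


Cartan matrix: type D_4 (|W|=192); un-permuting the 4 rows.

Ā_17 reps of the 5 weights (D_4, coords as presented):

  λ_1 → (1, 0, 8, 7) · λ_2 → (1, 0, 8, 7) · λ_3 → (1, 0, 8, 7) · λ_4 → (2, 3, 4, 2) · λ_5 → (1, 0, 8, 7)

Partition of {1..5} into 2 W_17-dot-orbits:

[[1, 2, 3, 5], [4]]


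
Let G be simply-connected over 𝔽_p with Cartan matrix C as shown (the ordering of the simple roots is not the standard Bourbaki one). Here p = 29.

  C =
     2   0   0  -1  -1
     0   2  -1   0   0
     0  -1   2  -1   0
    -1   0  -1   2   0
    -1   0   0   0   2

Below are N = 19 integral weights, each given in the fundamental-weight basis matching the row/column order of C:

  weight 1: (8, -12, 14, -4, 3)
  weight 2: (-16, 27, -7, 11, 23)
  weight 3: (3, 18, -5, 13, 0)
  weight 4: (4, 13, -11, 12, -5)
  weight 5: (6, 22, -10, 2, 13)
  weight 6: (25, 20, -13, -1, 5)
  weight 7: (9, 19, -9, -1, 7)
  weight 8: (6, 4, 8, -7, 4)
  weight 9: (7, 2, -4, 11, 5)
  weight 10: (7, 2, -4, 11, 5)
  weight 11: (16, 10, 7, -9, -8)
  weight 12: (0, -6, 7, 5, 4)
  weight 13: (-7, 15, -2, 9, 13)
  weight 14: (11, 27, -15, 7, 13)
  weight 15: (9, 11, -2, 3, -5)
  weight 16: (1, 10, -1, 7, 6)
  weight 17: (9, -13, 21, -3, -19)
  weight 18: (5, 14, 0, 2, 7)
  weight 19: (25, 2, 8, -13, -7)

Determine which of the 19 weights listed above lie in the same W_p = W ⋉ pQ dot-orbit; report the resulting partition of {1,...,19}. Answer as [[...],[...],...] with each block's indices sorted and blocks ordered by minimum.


C ↔ A_5 under row/col permutation; |W(A_5)| = 720.

Ā_29 reps of the 19 weights (A_5, coords as presented):

  λ_1 → (6, 11, 1, 3, 4);  λ_2 → (1, 5, 3, 6, 5);  λ_3 → (0, 10, 4, 10, 4);  λ_4 → (1, 4, 10, 3, 4);  λ_5 → (1, 5, 3, 6, 5);  λ_6 → (8, 0, 3, 9, 6);  λ_7 → (2, 11, 0, 8, 7);  λ_8 → (1, 5, 3, 6, 5);  λ_9 → (8, 0, 3, 9, 6);  λ_10 → (8, 0, 3, 9, 6);  λ_11 → (2, 11, 0, 8, 7);  λ_12 → (1, 5, 3, 6, 5);  λ_13 → (6, 11, 1, 3, 4);  λ_14 → (1, 5, 3, 6, 5);  λ_15 → (6, 11, 1, 3, 4);  λ_16 → (2, 11, 0, 8, 7);  λ_17 → (2, 11, 0, 8, 7);  λ_18 → (6, 11, 1, 3, 4);  λ_19 → (8, 0, 3, 9, 6)

Linkage partition of the 19 weights (6 classes, p=29):

[[1, 13, 15, 18], [2, 5, 8, 12, 14], [3], [4], [6, 9, 10, 19], [7, 11, 16, 17]]


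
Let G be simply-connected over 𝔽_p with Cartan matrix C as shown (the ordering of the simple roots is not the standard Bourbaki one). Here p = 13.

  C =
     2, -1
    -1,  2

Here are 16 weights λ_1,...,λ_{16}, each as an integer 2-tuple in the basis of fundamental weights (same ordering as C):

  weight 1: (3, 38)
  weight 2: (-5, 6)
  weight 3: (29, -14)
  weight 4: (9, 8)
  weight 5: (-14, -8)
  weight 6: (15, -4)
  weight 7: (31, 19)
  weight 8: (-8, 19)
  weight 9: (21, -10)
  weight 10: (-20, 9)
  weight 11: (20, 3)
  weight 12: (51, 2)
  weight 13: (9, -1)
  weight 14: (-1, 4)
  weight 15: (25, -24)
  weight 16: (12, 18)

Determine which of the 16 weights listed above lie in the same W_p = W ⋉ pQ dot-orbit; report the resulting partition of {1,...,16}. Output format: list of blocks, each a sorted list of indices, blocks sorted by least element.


A_2 Cartan matrix, 2 simple roots permuted; ρ=(1,1).

W_13-reps of the 16 weights in Ā_13 (same 2-coord order as C):

  [1] (4, 0);  [2] (4, 3);  [3] (4, 0);  [4] (4, 3);  [5] (0, 6);  [6] (10, 0);  [7] (0, 6);  [8] (0, 6);  [9] (4, 0);  [10] (4, 3);  [11] (1, 8);  [12] (10, 0);  [13] (10, 0);  [14] (0, 5);  [15] (10, 0);  [16] (0, 6)

The 16 indices split into 6 linkage classes (same alcove rep ⇔ same W_13-dot-orbit):

[[1, 3, 9], [2, 4, 10], [5, 7, 8, 16], [6, 12, 13, 15], [11], [14]]


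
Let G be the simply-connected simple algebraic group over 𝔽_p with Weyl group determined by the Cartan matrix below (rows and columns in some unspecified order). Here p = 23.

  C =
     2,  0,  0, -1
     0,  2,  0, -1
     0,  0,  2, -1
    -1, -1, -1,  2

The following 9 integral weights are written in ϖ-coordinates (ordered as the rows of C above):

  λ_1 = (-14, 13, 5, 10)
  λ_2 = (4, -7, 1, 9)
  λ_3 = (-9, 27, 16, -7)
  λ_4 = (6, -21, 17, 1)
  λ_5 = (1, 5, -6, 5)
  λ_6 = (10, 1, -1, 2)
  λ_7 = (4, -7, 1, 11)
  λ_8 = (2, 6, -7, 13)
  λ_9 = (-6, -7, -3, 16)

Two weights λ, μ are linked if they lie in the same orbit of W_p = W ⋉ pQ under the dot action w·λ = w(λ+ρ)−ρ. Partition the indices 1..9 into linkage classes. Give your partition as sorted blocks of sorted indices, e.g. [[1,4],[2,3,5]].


Type D_4, rank 4, |W|=192; reorder rows/cols to standard.

Ā_23 reps of the 9 weights (D_4, coords as presented):

    [1] (5, 6, 2, 4)
    [2] (5, 6, 2, 4)
    [3] (2, 6, 5, 1)
    [4] (11, 2, 0, 3)
    [5] (2, 6, 5, 1)
    [6] (11, 2, 0, 3)
    [7] (5, 6, 2, 4)
    [8] (2, 6, 5, 1)
    [9] (5, 6, 2, 4)

Grouping the 9 weights by Ā_23-representative: 3 linkage classes.

[[1, 2, 7, 9], [3, 5, 8], [4, 6]]


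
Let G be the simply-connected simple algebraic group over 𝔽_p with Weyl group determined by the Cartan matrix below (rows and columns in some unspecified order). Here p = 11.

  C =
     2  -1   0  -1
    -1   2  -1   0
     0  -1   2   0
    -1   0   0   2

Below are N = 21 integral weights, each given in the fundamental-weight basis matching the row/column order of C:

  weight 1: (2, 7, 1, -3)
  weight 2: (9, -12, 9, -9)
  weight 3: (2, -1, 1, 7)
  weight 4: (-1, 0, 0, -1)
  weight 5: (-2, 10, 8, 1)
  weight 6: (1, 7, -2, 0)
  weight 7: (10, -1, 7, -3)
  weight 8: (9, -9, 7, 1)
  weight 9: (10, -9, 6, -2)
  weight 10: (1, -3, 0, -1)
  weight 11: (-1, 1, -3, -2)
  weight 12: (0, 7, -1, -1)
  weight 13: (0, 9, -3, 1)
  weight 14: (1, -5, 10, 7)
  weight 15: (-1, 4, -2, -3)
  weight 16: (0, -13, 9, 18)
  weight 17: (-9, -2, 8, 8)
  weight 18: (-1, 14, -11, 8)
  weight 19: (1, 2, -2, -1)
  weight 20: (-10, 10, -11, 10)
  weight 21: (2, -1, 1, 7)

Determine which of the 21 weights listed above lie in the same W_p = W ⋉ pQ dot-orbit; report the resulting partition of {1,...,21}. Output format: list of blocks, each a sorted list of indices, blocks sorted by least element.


Dynkin diagram of C (from the 6 off-diagonal −1 entries): A_4.

Each λ_j+ρ reduced to Ā_11; 4-tuples below use C's row order:

    λ_1 → (1, 8, 0, 0)
    λ_2 → (8, 1, 1, 1)
    λ_3 → (3, 0, 0, 6)
    λ_4 → (0, 1, 1, 0)
    λ_5 → (8, 1, 1, 1)
    λ_6 → (2, 7, 1, 1)
    λ_7 → (3, 0, 0, 6)
    λ_8 → (2, 7, 1, 1)
    λ_9 → (2, 7, 1, 1)
    λ_10 → (0, 1, 1, 0)
    λ_11 → (0, 1, 1, 0)
    λ_12 → (1, 8, 0, 0)
    λ_13 → (1, 8, 0, 0)
    λ_14 → (2, 2, 1, 0)
    λ_15 → (2, 2, 1, 0)
    λ_16 → (2, 7, 1, 1)
    λ_17 → (1, 8, 0, 0)
    λ_18 → (2, 2, 1, 0)
    λ_19 → (2, 2, 1, 0)
    λ_20 → (1, 8, 0, 0)
    λ_21 → (3, 0, 0, 6)

Grouping the 21 weights by Ā_11-representative: 6 linkage classes.

[[1, 12, 13, 17, 20], [2, 5], [3, 7, 21], [4, 10, 11], [6, 8, 9, 16], [14, 15, 18, 19]]


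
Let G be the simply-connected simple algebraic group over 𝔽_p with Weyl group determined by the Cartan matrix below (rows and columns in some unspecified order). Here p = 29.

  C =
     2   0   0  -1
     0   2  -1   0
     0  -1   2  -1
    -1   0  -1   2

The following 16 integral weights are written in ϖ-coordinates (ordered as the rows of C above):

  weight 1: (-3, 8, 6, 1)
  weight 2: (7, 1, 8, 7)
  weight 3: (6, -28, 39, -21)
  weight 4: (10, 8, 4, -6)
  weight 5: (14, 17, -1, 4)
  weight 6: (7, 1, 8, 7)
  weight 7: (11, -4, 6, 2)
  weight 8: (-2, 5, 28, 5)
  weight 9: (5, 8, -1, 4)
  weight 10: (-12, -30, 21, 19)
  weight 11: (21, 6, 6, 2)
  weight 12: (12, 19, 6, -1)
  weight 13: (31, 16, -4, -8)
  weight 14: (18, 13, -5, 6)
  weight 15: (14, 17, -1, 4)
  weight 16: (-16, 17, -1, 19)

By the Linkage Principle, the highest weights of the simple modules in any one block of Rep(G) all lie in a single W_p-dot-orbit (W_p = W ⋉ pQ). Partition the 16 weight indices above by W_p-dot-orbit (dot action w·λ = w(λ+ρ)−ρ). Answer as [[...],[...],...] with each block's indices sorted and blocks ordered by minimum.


Cartan matrix: type A_4 (|W|=120); un-permuting the 4 rows.

Folding the 16 weights λ_j+ρ into Ā_29 (reps in the given 4-coord order):

  λ_1+ρ ↦ (2, 9, 7, 0) · λ_2+ρ ↦ (8, 2, 9, 8) · λ_3+ρ ↦ (2, 9, 7, 0) · λ_4+ρ ↦ (6, 9, 0, 5) · λ_5+ρ ↦ (6, 9, 0, 5) · λ_6+ρ ↦ (8, 2, 9, 8) · λ_7+ρ ↦ (12, 3, 4, 3) · λ_8+ρ ↦ (0, 1, 17, 6) · λ_9+ρ ↦ (6, 9, 0, 5) · λ_10+ρ ↦ (2, 9, 7, 0) · λ_11+ρ ↦ (12, 3, 4, 3) · λ_12+ρ ↦ (2, 9, 7, 0) · λ_13+ρ ↦ (12, 3, 4, 3) · λ_14+ρ ↦ (12, 3, 4, 3) · λ_15+ρ ↦ (6, 9, 0, 5) · λ_16+ρ ↦ (6, 9, 0, 5)

5 distinct reps among the 16 weights ⇒ 5 W_29-linkage classes:

[[1, 3, 10, 12], [2, 6], [4, 5, 9, 15, 16], [7, 11, 13, 14], [8]]


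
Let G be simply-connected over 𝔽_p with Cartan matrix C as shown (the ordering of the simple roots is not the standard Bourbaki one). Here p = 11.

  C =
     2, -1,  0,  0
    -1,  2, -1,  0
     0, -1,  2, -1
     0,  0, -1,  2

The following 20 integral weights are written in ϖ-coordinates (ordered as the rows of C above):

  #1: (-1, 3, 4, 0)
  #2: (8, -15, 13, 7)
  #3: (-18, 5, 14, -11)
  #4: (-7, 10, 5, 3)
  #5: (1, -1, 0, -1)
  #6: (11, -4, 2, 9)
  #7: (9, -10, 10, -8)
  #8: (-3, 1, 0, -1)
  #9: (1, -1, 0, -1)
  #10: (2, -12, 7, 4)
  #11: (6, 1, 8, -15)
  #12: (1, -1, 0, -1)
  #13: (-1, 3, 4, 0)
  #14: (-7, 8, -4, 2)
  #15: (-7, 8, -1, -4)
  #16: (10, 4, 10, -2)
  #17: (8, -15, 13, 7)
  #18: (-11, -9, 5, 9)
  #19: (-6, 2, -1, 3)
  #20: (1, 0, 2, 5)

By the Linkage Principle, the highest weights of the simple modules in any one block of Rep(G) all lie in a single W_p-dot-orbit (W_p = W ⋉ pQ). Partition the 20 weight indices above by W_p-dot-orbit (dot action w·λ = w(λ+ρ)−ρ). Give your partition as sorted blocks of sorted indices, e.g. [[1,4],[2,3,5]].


A_4 Cartan matrix, 4 simple roots permuted; ρ=(1,1,1,1).

Ā_11 reps of the 20 weights (A_4, coords as presented):

  [1] (0, 4, 5, 1) · [2] (6, 0, 3, 0) · [3] (4, 1, 0, 6) · [4] (4, 1, 0, 6) · [5] (2, 0, 1, 0) · [6] (2, 0, 1, 0) · [7] (0, 4, 5, 1) · [8] (2, 0, 1, 0) · [9] (2, 0, 1, 0) · [10] (6, 0, 3, 0) · [11] (3, 0, 2, 2) · [12] (2, 0, 1, 0) · [13] (0, 4, 5, 1) · [14] (6, 0, 3, 0) · [15] (6, 0, 3, 0) · [16] (4, 1, 0, 6) · [17] (6, 0, 3, 0) · [18] (1, 1, 3, 5) · [19] (3, 0, 2, 2) · [20] (1, 1, 3, 5)

Grouping the 20 weights by Ā_11-representative: 6 linkage classes.

[[1, 7, 13], [2, 10, 14, 15, 17], [3, 4, 16], [5, 6, 8, 9, 12], [11, 19], [18, 20]]


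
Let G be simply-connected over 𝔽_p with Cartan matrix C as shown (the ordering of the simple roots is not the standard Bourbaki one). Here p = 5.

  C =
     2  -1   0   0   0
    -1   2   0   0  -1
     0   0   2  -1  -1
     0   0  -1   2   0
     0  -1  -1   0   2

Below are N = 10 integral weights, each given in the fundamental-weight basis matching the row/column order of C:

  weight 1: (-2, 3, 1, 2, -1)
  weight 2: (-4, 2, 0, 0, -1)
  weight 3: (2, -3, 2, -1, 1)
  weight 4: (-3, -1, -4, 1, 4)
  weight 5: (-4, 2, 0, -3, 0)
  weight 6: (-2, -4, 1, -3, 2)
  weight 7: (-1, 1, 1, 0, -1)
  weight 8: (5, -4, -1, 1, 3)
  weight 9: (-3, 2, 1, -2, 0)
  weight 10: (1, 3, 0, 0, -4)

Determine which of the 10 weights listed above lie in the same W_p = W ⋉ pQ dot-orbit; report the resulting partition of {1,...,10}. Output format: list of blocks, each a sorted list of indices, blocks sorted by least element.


Cartan matrix: type A_5 (|W|=720); un-permuting the 5 rows.

W_5-reps of the 10 weights in Ā_5 (same 5-coord order as C):

  λ_1+ρ ↦ (3, 0, 1, 1, 0)
  λ_2+ρ ↦ (3, 0, 1, 1, 0)
  λ_3+ρ ↦ (0, 2, 2, 1, 0)
  λ_4+ρ ↦ (0, 2, 2, 1, 0)
  λ_5+ρ ↦ (3, 0, 1, 1, 0)
  λ_6+ρ ↦ (3, 0, 1, 1, 0)
  λ_7+ρ ↦ (0, 2, 2, 1, 0)
  λ_8+ρ ↦ (1, 1, 1, 0, 1)
  λ_9+ρ ↦ (1, 1, 1, 0, 1)
  λ_10+ρ ↦ (1, 1, 1, 0, 1)

3 distinct reps among the 10 weights ⇒ 3 W_5-linkage classes:

[[1, 2, 5, 6], [3, 4, 7], [8, 9, 10]]


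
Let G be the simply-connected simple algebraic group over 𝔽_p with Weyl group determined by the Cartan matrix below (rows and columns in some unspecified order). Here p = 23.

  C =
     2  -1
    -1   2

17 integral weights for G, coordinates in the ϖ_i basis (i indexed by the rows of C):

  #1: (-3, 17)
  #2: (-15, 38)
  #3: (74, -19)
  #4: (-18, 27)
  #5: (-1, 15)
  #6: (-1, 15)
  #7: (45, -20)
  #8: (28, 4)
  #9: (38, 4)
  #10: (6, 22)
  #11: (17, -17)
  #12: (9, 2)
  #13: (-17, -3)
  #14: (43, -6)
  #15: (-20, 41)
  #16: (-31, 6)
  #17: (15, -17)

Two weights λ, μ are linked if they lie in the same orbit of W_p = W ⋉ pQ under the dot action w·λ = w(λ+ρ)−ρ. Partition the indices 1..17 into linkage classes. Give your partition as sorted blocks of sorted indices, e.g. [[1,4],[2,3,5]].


Cartan matrix: type A_2 (|W|=6); un-permuting the 2 rows.

Alcove-folded reps (p=23, 17 weights, presented ϖ-order):

  [1] (2, 16) · [2] (2, 7) · [3] (12, 6) · [4] (12, 6) · [5] (0, 16) · [6] (0, 16) · [7] (0, 4) · [8] (12, 6) · [9] (2, 16) · [10] (0, 16) · [11] (2, 16) · [12] (10, 3) · [13] (2, 16) · [14] (2, 16) · [15] (0, 4) · [16] (0, 16) · [17] (0, 16)

The 17 indices split into 6 linkage classes (same alcove rep ⇔ same W_23-dot-orbit):

[[1, 9, 11, 13, 14], [2], [3, 4, 8], [5, 6, 10, 16, 17], [7, 15], [12]]


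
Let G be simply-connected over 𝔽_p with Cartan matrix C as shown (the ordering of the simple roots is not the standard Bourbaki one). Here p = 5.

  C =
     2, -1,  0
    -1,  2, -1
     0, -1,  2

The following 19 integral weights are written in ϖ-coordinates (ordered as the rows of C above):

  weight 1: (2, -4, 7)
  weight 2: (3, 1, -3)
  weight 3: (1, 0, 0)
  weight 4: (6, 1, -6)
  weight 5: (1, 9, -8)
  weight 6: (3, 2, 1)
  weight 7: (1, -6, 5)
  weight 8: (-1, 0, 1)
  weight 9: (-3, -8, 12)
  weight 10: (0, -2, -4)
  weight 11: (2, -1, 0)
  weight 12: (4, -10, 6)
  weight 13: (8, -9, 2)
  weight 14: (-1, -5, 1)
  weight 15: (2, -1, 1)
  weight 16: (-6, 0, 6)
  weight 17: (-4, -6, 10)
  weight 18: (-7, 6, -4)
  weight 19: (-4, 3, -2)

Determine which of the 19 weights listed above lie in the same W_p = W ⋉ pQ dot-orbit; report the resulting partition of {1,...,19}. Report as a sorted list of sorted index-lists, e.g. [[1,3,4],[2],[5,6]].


Type A_3, rank 3, |W|=24; reorder rows/cols to standard.

Ā_5 reps of the 19 weights (A_3, coords as presented):

  λ_1 → (3, 0, 2);  λ_2 → (3, 0, 1);  λ_3 → (2, 1, 1);  λ_4 → (0, 1, 2);  λ_5 → (3, 0, 2);  λ_6 → (0, 1, 2);  λ_7 → (2, 2, 0);  λ_8 → (0, 1, 2);  λ_9 → (2, 1, 1);  λ_10 → (3, 0, 1);  λ_11 → (3, 0, 1);  λ_12 → (0, 1, 2);  λ_13 → (3, 0, 1);  λ_14 → (2, 2, 0);  λ_15 → (3, 0, 2);  λ_16 → (2, 2, 0);  λ_17 → (0, 1, 2);  λ_18 → (2, 1, 1);  λ_19 → (3, 0, 1)

Linkage partition of the 19 weights (5 classes, p=5):

[[1, 5, 15], [2, 10, 11, 13, 19], [3, 9, 18], [4, 6, 8, 12, 17], [7, 14, 16]]


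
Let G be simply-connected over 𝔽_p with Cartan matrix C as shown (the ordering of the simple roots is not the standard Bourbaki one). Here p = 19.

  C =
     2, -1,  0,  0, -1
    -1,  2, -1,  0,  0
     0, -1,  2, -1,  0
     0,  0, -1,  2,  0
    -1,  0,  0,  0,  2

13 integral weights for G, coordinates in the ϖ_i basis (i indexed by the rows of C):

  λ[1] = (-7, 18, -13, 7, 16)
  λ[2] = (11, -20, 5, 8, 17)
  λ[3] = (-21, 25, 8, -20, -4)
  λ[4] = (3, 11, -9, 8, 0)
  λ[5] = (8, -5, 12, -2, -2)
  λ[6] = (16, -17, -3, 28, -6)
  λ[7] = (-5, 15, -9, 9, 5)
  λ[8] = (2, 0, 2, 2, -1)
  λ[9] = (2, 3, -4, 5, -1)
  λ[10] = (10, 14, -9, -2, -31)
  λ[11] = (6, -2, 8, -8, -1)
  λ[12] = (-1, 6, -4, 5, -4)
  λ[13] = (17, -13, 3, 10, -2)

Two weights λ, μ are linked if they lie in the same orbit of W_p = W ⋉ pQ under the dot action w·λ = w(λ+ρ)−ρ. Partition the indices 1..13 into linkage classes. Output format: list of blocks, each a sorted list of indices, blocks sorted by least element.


Root system A_5: the 5×5 matrix C matches after relabeling.

Ā_19 reps of the 13 weights (A_5, coords as presented):

  [1] (6, 1, 1, 7, 0)
  [2] (6, 1, 1, 7, 0)
  [3] (3, 1, 3, 3, 0)
  [4] (4, 4, 8, 1, 1)
  [5] (4, 4, 8, 1, 1)
  [6] (4, 4, 8, 1, 1)
  [7] (4, 4, 8, 1, 1)
  [8] (3, 1, 3, 3, 0)
  [9] (3, 1, 3, 3, 0)
  [10] (6, 1, 1, 7, 0)
  [11] (6, 1, 1, 7, 0)
  [12] (3, 1, 3, 3, 0)
  [13] (4, 4, 8, 1, 1)

Partition of {1..13} into 3 W_19-dot-orbits:

[[1, 2, 10, 11], [3, 8, 9, 12], [4, 5, 6, 7, 13]]


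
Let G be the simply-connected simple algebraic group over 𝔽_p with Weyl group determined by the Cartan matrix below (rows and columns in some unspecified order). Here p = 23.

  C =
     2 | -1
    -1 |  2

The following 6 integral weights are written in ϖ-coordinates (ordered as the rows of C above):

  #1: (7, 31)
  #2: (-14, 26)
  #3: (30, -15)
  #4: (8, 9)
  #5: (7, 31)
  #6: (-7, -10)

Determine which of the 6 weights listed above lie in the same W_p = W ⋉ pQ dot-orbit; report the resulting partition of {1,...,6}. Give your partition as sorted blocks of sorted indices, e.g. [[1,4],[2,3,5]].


Dynkin diagram of C (from the 2 off-diagonal −1 entries): A_2.

Each λ_j+ρ reduced to Ā_23; 2-tuples below use C's row order:

  1: (9, 6);  2: (9, 10);  3: (9, 6);  4: (9, 10);  5: (9, 6);  6: (9, 6)

Linkage partition of the 6 weights (2 classes, p=23):

[[1, 3, 5, 6], [2, 4]]
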